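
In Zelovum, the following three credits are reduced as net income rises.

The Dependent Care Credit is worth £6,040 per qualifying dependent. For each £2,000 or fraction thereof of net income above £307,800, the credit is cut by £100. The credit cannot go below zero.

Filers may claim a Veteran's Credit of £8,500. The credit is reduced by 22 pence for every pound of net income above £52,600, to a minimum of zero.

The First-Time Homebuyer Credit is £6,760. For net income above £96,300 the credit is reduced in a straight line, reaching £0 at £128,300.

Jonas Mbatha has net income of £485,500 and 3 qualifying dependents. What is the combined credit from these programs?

£9,220

Dependent Care Credit: base = 3 × £6,040 = £18,120. income exceeds £307,800 by £177,700, which is 89 full-or-partial £2,000 increments; reduction = 89 × £100 = £8,900, leaving £9,220.
Veteran's Credit: 22% of the £432,900 excess over £52,600 is £95,238 ≥ base, so the credit is £0.
First-Time Homebuyer Credit: £485,500 is at or above £128,300, so the credit is £0.
Total: £9,220 + £0 + £0 = £9,220.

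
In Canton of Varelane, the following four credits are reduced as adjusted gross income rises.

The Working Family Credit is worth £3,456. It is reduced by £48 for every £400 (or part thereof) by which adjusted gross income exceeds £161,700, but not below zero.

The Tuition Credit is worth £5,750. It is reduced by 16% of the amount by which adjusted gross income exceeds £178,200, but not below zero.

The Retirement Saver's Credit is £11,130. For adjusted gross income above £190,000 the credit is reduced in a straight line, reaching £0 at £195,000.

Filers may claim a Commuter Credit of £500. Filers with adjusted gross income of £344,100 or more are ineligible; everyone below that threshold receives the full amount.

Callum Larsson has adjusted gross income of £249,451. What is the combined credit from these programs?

Working Family Credit: income exceeds £161,700 by £87,751 → 220 increments × £48 = £10,560 ≥ base, so the credit is £0.
Tuition Credit: 16% of the £71,251 excess over £178,200 is £11,400.16 ≥ base, so the credit is £0.
Retirement Saver's Credit: £249,451 is at or above £195,000, so the credit is £0.
Commuter Credit: £249,451 is below the £344,100 cutoff, so the full £500 applies.
Total: £0 + £0 + £0 + £500 = £500.

£500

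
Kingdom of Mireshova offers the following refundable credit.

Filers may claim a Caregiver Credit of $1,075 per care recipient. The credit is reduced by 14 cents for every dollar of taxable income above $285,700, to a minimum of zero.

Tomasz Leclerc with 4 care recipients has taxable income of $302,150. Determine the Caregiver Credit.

$1,997

Caregiver Credit: base = 4 × $1,075 = $4,300. 14% of the $16,450 excess over $285,700 is $2,303; credit = $4,300 − $2,303 = $1,997.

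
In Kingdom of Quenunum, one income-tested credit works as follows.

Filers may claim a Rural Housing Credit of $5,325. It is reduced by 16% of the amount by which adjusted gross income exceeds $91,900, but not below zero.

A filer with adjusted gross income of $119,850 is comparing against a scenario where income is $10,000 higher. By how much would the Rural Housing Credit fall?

At $119,850 — 16% of the $27,950 excess over $91,900 is $4,472; credit = $5,325 − $4,472 = $853.
At $129,850 — 16% of the $37,950 excess over $91,900 is $6,072 ≥ base, so the credit is $0.
Lost: $853 − $0 = $853.

$853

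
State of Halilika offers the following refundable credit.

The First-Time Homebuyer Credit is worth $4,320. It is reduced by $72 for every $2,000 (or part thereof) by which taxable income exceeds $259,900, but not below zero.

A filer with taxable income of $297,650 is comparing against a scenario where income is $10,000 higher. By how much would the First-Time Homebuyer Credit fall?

$360

At $297,650 — income exceeds $259,900 by $37,750, which is 19 full-or-partial $2,000 increments; reduction = 19 × $72 = $1,368, leaving $2,952.
At $307,650 — income exceeds $259,900 by $47,750, which is 24 full-or-partial $2,000 increments; reduction = 24 × $72 = $1,728, leaving $2,592.
Lost: $2,952 − $2,592 = $360.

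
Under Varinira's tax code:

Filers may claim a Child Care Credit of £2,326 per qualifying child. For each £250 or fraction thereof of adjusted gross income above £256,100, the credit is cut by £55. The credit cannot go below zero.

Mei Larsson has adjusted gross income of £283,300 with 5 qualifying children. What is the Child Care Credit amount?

£5,635

Child Care Credit: base = 5 × £2,326 = £11,630. income exceeds £256,100 by £27,200, which is 109 full-or-partial £250 increments; reduction = 109 × £55 = £5,995, leaving £5,635.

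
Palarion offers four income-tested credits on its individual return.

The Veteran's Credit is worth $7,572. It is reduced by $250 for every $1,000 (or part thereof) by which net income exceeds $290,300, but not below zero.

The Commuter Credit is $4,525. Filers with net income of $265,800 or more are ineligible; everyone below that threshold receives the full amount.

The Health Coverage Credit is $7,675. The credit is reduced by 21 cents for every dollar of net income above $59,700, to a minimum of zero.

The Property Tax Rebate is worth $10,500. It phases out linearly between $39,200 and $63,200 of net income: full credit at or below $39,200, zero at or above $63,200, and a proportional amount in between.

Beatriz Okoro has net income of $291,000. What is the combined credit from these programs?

Veteran's Credit: income exceeds $290,300 by $700, which is 1 full-or-partial $1,000 increment; reduction = 1 × $250 = $250, leaving $7,322.
Commuter Credit: $291,000 meets or exceeds the $265,800 cutoff, so the credit is $0.
Health Coverage Credit: 21% of the $231,300 excess over $59,700 is $48,573 ≥ base, so the credit is $0.
Property Tax Rebate: $291,000 is at or above $63,200, so the credit is $0.
Total: $7,322 + $0 + $0 + $0 = $7,322.

$7,322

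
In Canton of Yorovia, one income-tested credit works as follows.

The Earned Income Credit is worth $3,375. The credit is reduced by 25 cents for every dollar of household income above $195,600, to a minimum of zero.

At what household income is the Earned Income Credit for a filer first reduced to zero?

The credit falls by 25% of each dollar above $195,600, so it reaches zero when the excess is $3,375 / 25% = $13,500: income = $195,600 + $13,500 = $209,100.

$209,100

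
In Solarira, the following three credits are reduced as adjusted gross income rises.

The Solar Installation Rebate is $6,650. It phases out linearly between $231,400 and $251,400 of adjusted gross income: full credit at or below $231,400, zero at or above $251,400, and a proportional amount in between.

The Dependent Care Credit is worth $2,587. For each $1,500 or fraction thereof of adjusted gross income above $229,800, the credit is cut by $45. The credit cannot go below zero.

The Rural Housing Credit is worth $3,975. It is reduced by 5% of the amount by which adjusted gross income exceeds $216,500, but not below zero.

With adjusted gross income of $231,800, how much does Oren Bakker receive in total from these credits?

Solar Installation Rebate: $231,800 is $400 into a $20,000 phase-out range, leaving 19,600/20,000 of the credit: $6,650 × 19,600/20,000 = $6,517.
Dependent Care Credit: income exceeds $229,800 by $2,000, which is 2 full-or-partial $1,500 increments; reduction = 2 × $45 = $90, leaving $2,497.
Rural Housing Credit: 5% of the $15,300 excess over $216,500 is $765; credit = $3,975 − $765 = $3,210.
Total: $6,517 + $2,497 + $3,210 = $12,224.

$12,224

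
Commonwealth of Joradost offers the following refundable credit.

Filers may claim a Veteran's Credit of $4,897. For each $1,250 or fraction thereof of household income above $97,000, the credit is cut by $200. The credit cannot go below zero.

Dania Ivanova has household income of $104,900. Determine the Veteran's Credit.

$3,497

Veteran's Credit: income exceeds $97,000 by $7,900, which is 7 full-or-partial $1,250 increments; reduction = 7 × $200 = $1,400, leaving $3,497.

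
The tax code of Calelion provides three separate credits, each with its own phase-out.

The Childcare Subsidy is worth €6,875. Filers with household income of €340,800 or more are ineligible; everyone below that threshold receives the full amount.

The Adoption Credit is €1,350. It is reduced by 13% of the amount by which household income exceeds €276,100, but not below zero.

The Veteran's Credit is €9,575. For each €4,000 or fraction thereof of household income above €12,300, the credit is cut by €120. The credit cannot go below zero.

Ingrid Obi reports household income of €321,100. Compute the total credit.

Childcare Subsidy: €321,100 is below the €340,800 cutoff, so the full €6,875 applies.
Adoption Credit: 13% of the €45,000 excess over €276,100 is €5,850 ≥ base, so the credit is €0.
Veteran's Credit: income exceeds €12,300 by €308,800, which is 78 full-or-partial €4,000 increments; reduction = 78 × €120 = €9,360, leaving €215.
Total: €6,875 + €0 + €215 = €7,090.

€7,090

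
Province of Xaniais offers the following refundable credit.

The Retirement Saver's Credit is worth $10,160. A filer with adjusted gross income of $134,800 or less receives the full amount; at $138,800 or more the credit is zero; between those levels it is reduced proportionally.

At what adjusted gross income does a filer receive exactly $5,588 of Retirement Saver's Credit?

$136,600

$5,588 is 5,588/10,160 of the full $10,160, so 4,572/10,160 of the $4,000 range has been used: income = $134,800 + $4,000 × 4,572/10,160 = $136,600.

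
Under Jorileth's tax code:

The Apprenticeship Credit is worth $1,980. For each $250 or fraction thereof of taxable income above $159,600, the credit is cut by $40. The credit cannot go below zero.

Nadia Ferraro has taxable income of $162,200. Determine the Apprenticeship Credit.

$1,540

Apprenticeship Credit: income exceeds $159,600 by $2,600, which is 11 full-or-partial $250 increments; reduction = 11 × $40 = $440, leaving $1,540.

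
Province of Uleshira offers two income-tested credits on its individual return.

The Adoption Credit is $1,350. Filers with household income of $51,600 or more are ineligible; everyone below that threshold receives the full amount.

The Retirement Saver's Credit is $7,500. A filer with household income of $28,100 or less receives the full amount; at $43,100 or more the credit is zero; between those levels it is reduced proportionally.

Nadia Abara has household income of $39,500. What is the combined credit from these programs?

Adoption Credit: $39,500 is below the $51,600 cutoff, so the full $1,350 applies.
Retirement Saver's Credit: $39,500 is $11,400 into a $15,000 phase-out range, leaving 3,600/15,000 of the credit: $7,500 × 3,600/15,000 = $1,800.
Total: $1,350 + $1,800 = $3,150.

$3,150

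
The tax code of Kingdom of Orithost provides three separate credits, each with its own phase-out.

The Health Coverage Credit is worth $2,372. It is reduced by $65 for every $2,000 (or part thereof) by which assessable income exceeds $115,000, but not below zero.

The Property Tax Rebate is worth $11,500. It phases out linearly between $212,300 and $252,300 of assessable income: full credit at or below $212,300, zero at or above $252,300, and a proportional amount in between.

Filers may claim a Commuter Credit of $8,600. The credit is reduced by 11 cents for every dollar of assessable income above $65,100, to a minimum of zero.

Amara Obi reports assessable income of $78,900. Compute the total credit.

Health Coverage Credit: $78,900 is at or below the $115,000 threshold, so the full $2,372 applies.
Property Tax Rebate: $78,900 is at or below the $212,300 threshold, so the full $11,500 applies.
Commuter Credit: 11% of the $13,800 excess over $65,100 is $1,518; credit = $8,600 − $1,518 = $7,082.
Total: $2,372 + $11,500 + $7,082 = $20,954.

$20,954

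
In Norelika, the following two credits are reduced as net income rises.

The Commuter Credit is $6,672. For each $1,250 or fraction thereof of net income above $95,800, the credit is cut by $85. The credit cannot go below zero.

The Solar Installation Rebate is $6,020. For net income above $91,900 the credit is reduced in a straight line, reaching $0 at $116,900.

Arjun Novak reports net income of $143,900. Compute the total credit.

Commuter Credit: income exceeds $95,800 by $48,100, which is 39 full-or-partial $1,250 increments; reduction = 39 × $85 = $3,315, leaving $3,357.
Solar Installation Rebate: $143,900 is at or above $116,900, so the credit is $0.
Total: $3,357 + $0 = $3,357.

$3,357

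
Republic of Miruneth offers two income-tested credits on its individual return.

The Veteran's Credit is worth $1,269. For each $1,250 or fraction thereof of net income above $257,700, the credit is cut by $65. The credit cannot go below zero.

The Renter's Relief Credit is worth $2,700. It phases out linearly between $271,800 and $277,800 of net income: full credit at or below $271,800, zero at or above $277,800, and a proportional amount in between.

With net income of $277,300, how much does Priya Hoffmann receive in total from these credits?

Veteran's Credit: income exceeds $257,700 by $19,600, which is 16 full-or-partial $1,250 increments; reduction = 16 × $65 = $1,040, leaving $229.
Renter's Relief Credit: $277,300 is $5,500 into a $6,000 phase-out range, leaving 500/6,000 of the credit: $2,700 × 500/6,000 = $225.
Total: $229 + $225 = $454.

$454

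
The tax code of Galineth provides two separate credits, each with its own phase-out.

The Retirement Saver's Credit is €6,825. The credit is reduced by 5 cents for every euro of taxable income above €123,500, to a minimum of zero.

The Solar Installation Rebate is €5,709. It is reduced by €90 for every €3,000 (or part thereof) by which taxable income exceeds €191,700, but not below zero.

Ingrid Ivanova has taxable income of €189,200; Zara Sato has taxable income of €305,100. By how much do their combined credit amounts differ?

€6,960

Ingrid (€189,200): Retirement Saver's Credit: 5% of the €65,700 excess over €123,500 is €3,285; credit = €6,825 − €3,285 = €3,540. Solar Installation Rebate: €189,200 is at or below the €191,700 threshold, so the full €5,709 applies. total €3,540 + €5,709 = €9,249
Zara (€305,100): Retirement Saver's Credit: 5% of the €181,600 excess over €123,500 is €9,080 ≥ base, so the credit is €0. Solar Installation Rebate: income exceeds €191,700 by €113,400, which is 38 full-or-partial €3,000 increments; reduction = 38 × €90 = €3,420, leaving €2,289. total €0 + €2,289 = €2,289
Difference: |€9,249 − €2,289| = €6,960.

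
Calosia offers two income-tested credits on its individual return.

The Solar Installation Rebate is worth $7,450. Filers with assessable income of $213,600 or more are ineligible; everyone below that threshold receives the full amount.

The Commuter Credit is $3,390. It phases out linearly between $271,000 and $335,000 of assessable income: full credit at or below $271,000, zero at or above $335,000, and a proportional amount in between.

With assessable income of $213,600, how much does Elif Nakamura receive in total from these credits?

$3,390

Solar Installation Rebate: $213,600 meets or exceeds the $213,600 cutoff, so the credit is $0.
Commuter Credit: $213,600 is at or below the $271,000 threshold, so the full $3,390 applies.
Total: $0 + $3,390 = $3,390.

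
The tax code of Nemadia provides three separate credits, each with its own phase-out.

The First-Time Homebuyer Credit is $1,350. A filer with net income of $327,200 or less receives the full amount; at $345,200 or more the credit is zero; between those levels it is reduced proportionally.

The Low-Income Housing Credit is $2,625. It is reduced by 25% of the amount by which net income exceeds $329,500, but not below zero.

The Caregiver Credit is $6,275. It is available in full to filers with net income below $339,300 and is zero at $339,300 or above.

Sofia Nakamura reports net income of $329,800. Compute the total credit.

First-Time Homebuyer Credit: $329,800 is $2,600 into a $18,000 phase-out range, leaving 15,400/18,000 of the credit: $1,350 × 15,400/18,000 = $1,155.
Low-Income Housing Credit: 25% of the $300 excess over $329,500 is $75; credit = $2,625 − $75 = $2,550.
Caregiver Credit: $329,800 is below the $339,300 cutoff, so the full $6,275 applies.
Total: $1,155 + $2,550 + $6,275 = $9,980.

$9,980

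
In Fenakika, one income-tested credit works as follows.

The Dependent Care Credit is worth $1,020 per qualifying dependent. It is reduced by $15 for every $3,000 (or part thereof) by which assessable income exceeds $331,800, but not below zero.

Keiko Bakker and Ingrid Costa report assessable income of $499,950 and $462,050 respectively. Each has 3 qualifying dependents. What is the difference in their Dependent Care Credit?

Keiko ($499,950): Dependent Care Credit: base = 3 × $1,020 = $3,060. income exceeds $331,800 by $168,150, which is 57 full-or-partial $3,000 increments; reduction = 57 × $15 = $855, leaving $2,205.
Ingrid ($462,050): Dependent Care Credit: base = 3 × $1,020 = $3,060. income exceeds $331,800 by $130,250, which is 44 full-or-partial $3,000 increments; reduction = 44 × $15 = $660, leaving $2,400.
Difference: |$2,205 − $2,400| = $195.

$195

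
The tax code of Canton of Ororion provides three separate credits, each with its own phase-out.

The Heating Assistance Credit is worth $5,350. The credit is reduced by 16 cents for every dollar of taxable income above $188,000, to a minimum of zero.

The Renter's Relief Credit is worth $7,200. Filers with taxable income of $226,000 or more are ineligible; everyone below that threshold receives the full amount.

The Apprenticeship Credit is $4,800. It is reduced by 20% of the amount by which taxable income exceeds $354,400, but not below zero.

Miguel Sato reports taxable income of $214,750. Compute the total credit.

Heating Assistance Credit: 16% of the $26,750 excess over $188,000 is $4,280; credit = $5,350 − $4,280 = $1,070.
Renter's Relief Credit: $214,750 is below the $226,000 cutoff, so the full $7,200 applies.
Apprenticeship Credit: $214,750 is at or below the $354,400 threshold, so the full $4,800 applies.
Total: $1,070 + $7,200 + $4,800 = $13,070.

$13,070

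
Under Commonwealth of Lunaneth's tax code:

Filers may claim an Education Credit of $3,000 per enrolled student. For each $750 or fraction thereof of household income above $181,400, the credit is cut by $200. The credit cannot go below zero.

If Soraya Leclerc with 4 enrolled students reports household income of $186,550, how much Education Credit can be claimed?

Education Credit: base = 4 × $3,000 = $12,000. income exceeds $181,400 by $5,150, which is 7 full-or-partial $750 increments; reduction = 7 × $200 = $1,400, leaving $10,600.

$10,600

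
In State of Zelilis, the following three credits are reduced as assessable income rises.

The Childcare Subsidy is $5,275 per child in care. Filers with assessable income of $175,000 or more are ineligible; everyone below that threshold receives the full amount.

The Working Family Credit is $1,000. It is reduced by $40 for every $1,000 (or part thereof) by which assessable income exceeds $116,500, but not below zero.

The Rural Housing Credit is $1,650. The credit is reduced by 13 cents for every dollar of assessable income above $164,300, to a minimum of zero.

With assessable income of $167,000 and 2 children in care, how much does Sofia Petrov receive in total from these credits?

Childcare Subsidy: base = 2 × $5,275 = $10,550. $167,000 is below the $175,000 cutoff, so the full $10,550 applies.
Working Family Credit: income exceeds $116,500 by $50,500 → 51 increments × $40 = $2,040 ≥ base, so the credit is $0.
Rural Housing Credit: 13% of the $2,700 excess over $164,300 is $351; credit = $1,650 − $351 = $1,299.
Total: $10,550 + $0 + $1,299 = $11,849.

$11,849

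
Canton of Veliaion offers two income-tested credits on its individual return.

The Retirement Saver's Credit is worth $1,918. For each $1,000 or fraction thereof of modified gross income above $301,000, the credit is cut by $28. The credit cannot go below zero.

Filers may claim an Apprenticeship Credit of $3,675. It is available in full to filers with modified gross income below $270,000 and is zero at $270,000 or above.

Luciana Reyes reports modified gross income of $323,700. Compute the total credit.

Retirement Saver's Credit: income exceeds $301,000 by $22,700, which is 23 full-or-partial $1,000 increments; reduction = 23 × $28 = $644, leaving $1,274.
Apprenticeship Credit: $323,700 meets or exceeds the $270,000 cutoff, so the credit is $0.
Total: $1,274 + $0 = $1,274.

$1,274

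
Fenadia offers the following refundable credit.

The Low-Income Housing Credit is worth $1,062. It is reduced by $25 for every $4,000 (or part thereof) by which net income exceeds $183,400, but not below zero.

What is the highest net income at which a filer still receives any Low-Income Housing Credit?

After 42 increments the reduction is 42 × $25 = $1,050, leaving $12; one more increment wipes it out. Increment 42 ends at excess 42 × $4,000 = $168,000, so the highest qualifying income is $183,400 + $168,000 = $351,400.

$351,400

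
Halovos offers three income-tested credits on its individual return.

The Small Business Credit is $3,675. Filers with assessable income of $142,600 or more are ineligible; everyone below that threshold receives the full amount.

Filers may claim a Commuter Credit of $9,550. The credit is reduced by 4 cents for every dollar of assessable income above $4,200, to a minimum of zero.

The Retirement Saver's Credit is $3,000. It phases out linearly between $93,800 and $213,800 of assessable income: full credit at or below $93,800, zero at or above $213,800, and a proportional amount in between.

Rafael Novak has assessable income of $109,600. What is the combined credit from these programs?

Small Business Credit: $109,600 is below the $142,600 cutoff, so the full $3,675 applies.
Commuter Credit: 4% of the $105,400 excess over $4,200 is $4,216; credit = $9,550 − $4,216 = $5,334.
Retirement Saver's Credit: $109,600 is $15,800 into a $120,000 phase-out range, leaving 104,200/120,000 of the credit: $3,000 × 104,200/120,000 = $2,605.
Total: $3,675 + $5,334 + $2,605 = $11,614.

$11,614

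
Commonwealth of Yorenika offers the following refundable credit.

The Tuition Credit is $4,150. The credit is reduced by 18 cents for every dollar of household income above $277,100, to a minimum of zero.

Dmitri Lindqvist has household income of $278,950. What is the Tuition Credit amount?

$3,817

Tuition Credit: 18% of the $1,850 excess over $277,100 is $333; credit = $4,150 − $333 = $3,817.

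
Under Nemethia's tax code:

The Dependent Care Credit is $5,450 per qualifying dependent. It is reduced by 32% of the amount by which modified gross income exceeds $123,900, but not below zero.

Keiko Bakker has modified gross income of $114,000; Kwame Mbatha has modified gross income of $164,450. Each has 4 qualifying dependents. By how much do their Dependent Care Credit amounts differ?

Keiko ($114,000): Dependent Care Credit: base = 4 × $5,450 = $21,800. $114,000 is at or below the $123,900 threshold, so the full $21,800 applies.
Kwame ($164,450): Dependent Care Credit: base = 4 × $5,450 = $21,800. 32% of the $40,550 excess over $123,900 is $12,976; credit = $21,800 − $12,976 = $8,824.
Difference: |$21,800 − $8,824| = $12,976.

$12,976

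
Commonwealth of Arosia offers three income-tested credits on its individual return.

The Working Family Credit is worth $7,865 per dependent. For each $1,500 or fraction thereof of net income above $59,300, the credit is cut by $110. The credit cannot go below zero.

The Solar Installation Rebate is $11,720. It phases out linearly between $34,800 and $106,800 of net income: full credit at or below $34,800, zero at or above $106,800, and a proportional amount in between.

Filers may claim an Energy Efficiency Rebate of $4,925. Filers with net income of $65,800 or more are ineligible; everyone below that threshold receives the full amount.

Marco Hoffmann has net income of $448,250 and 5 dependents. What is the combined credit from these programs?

$10,725

Working Family Credit: base = 5 × $7,865 = $39,325. income exceeds $59,300 by $388,950, which is 260 full-or-partial $1,500 increments; reduction = 260 × $110 = $28,600, leaving $10,725.
Solar Installation Rebate: $448,250 is at or above $106,800, so the credit is $0.
Energy Efficiency Rebate: $448,250 meets or exceeds the $65,800 cutoff, so the credit is $0.
Total: $10,725 + $0 + $0 = $10,725.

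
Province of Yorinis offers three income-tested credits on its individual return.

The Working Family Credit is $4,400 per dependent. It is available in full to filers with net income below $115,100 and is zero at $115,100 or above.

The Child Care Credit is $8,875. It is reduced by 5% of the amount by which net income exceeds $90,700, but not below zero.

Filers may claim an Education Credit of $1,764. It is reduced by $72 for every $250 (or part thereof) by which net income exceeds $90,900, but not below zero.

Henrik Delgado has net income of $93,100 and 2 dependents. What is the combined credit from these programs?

$18,671

Working Family Credit: base = 2 × $4,400 = $8,800. $93,100 is below the $115,100 cutoff, so the full $8,800 applies.
Child Care Credit: 5% of the $2,400 excess over $90,700 is $120; credit = $8,875 − $120 = $8,755.
Education Credit: income exceeds $90,900 by $2,200, which is 9 full-or-partial $250 increments; reduction = 9 × $72 = $648, leaving $1,116.
Total: $8,800 + $8,755 + $1,116 = $18,671.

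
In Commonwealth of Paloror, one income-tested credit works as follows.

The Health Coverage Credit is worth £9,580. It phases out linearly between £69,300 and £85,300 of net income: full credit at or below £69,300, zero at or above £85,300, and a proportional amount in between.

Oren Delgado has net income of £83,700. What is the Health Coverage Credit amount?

Health Coverage Credit: £83,700 is £14,400 into a £16,000 phase-out range, leaving 1,600/16,000 of the credit: £9,580 × 1,600/16,000 = £958.

£958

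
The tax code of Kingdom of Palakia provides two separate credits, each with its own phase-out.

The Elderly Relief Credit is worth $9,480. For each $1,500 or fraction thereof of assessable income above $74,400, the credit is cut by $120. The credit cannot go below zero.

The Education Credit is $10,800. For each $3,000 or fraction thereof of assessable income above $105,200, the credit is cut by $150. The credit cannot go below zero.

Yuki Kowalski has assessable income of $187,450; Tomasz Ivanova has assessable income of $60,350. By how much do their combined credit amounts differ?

$13,320

Yuki ($187,450): Elderly Relief Credit: income exceeds $74,400 by $113,050, which is 76 full-or-partial $1,500 increments; reduction = 76 × $120 = $9,120, leaving $360. Education Credit: income exceeds $105,200 by $82,250, which is 28 full-or-partial $3,000 increments; reduction = 28 × $150 = $4,200, leaving $6,600. total $360 + $6,600 = $6,960
Tomasz ($60,350): Elderly Relief Credit: $60,350 is at or below the $74,400 threshold, so the full $9,480 applies. Education Credit: $60,350 is at or below the $105,200 threshold, so the full $10,800 applies. total $9,480 + $10,800 = $20,280
Difference: |$6,960 − $20,280| = $13,320.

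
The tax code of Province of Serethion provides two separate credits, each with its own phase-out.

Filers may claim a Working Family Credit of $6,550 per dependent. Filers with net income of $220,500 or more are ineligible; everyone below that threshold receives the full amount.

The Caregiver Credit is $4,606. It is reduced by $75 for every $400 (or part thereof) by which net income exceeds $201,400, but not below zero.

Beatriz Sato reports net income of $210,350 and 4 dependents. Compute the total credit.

$29,081

Working Family Credit: base = 4 × $6,550 = $26,200. $210,350 is below the $220,500 cutoff, so the full $26,200 applies.
Caregiver Credit: income exceeds $201,400 by $8,950, which is 23 full-or-partial $400 increments; reduction = 23 × $75 = $1,725, leaving $2,881.
Total: $26,200 + $2,881 = $29,081.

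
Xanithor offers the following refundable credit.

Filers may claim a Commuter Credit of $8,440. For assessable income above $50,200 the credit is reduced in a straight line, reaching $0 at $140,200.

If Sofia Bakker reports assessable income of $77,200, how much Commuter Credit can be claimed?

Commuter Credit: $77,200 is $27,000 into a $90,000 phase-out range, leaving 63,000/90,000 of the credit: $8,440 × 63,000/90,000 = $5,908.

$5,908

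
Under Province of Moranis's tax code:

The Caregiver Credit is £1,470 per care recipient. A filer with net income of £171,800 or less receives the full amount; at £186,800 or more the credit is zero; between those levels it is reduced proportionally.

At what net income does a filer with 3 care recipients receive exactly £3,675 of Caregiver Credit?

Full credit = 3 × £1,470 = £4,410.
£3,675 is 3,675/4,410 of the full £4,410, so 735/4,410 of the £15,000 range has been used: income = £171,800 + £15,000 × 735/4,410 = £174,300.

£174,300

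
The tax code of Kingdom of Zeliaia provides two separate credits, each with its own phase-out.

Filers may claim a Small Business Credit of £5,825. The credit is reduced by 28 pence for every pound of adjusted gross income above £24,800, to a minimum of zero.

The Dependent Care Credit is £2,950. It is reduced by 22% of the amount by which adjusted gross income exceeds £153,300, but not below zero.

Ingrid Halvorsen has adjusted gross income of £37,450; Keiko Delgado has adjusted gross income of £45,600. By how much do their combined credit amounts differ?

£2,282

Ingrid (£37,450): Small Business Credit: 28% of the £12,650 excess over £24,800 is £3,542; credit = £5,825 − £3,542 = £2,283. Dependent Care Credit: £37,450 is at or below the £153,300 threshold, so the full £2,950 applies. total £2,283 + £2,950 = £5,233
Keiko (£45,600): Small Business Credit: 28% of the £20,800 excess over £24,800 is £5,824; credit = £5,825 − £5,824 = £1. Dependent Care Credit: £45,600 is at or below the £153,300 threshold, so the full £2,950 applies. total £1 + £2,950 = £2,951
Difference: |£5,233 − £2,951| = £2,282.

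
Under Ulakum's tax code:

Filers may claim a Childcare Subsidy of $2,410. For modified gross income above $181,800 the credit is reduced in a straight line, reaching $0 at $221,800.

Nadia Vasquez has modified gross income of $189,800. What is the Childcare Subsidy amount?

Childcare Subsidy: $189,800 is $8,000 into a $40,000 phase-out range, leaving 32,000/40,000 of the credit: $2,410 × 32,000/40,000 = $1,928.

$1,928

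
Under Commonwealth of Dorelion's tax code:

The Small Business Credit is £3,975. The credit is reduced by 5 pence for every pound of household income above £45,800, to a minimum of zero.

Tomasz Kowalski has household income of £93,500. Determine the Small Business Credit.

£1,590

Small Business Credit: 5% of the £47,700 excess over £45,800 is £2,385; credit = £3,975 − £2,385 = £1,590.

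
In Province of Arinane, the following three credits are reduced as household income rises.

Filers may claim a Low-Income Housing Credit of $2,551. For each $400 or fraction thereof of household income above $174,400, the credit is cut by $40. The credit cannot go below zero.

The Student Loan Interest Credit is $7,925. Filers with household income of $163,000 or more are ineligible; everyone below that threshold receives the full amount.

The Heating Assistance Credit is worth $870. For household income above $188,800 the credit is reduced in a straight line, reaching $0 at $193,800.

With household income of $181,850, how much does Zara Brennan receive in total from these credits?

$2,661

Low-Income Housing Credit: income exceeds $174,400 by $7,450, which is 19 full-or-partial $400 increments; reduction = 19 × $40 = $760, leaving $1,791.
Student Loan Interest Credit: $181,850 meets or exceeds the $163,000 cutoff, so the credit is $0.
Heating Assistance Credit: $181,850 is at or below the $188,800 threshold, so the full $870 applies.
Total: $1,791 + $0 + $870 = $2,661.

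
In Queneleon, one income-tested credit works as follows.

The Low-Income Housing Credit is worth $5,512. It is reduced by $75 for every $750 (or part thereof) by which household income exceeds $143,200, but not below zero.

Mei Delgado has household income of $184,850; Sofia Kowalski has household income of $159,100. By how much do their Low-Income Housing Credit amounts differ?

$2,550

Mei ($184,850): Low-Income Housing Credit: income exceeds $143,200 by $41,650, which is 56 full-or-partial $750 increments; reduction = 56 × $75 = $4,200, leaving $1,312.
Sofia ($159,100): Low-Income Housing Credit: income exceeds $143,200 by $15,900, which is 22 full-or-partial $750 increments; reduction = 22 × $75 = $1,650, leaving $3,862.
Difference: |$1,312 − $3,862| = $2,550.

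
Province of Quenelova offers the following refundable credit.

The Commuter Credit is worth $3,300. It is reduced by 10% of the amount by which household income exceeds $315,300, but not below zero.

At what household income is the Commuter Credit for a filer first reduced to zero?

The credit falls by 10% of each dollar above $315,300, so it reaches zero when the excess is $3,300 / 10% = $33,000: income = $315,300 + $33,000 = $348,300.

$348,300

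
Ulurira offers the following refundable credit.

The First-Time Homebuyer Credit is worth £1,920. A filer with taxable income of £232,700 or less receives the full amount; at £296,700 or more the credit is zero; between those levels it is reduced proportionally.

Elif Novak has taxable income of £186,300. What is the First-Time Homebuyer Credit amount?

£1,920

First-Time Homebuyer Credit: £186,300 is at or below the £232,700 threshold, so the full £1,920 applies.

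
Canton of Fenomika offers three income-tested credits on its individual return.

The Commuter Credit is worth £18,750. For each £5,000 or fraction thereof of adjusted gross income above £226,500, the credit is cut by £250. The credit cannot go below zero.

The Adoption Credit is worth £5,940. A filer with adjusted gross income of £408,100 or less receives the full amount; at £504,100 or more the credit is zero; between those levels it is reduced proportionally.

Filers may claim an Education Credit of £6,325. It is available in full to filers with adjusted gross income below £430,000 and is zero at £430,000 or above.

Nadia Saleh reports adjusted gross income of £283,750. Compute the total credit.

Commuter Credit: income exceeds £226,500 by £57,250, which is 12 full-or-partial £5,000 increments; reduction = 12 × £250 = £3,000, leaving £15,750.
Adoption Credit: £283,750 is at or below the £408,100 threshold, so the full £5,940 applies.
Education Credit: £283,750 is below the £430,000 cutoff, so the full £6,325 applies.
Total: £15,750 + £5,940 + £6,325 = £28,015.

£28,015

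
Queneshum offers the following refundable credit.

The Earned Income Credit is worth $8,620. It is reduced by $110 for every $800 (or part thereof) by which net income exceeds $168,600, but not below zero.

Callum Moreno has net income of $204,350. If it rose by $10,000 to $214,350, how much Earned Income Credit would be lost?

At $204,350 — income exceeds $168,600 by $35,750, which is 45 full-or-partial $800 increments; reduction = 45 × $110 = $4,950, leaving $3,670.
At $214,350 — income exceeds $168,600 by $45,750, which is 58 full-or-partial $800 increments; reduction = 58 × $110 = $6,380, leaving $2,240.
Lost: $3,670 − $2,240 = $1,430.

$1,430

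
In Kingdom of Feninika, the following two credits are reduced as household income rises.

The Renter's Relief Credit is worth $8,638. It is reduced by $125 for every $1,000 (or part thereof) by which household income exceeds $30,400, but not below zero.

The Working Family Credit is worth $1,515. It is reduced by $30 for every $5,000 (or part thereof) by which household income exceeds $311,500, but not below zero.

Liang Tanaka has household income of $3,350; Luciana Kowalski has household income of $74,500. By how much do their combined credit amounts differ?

$5,625

Liang ($3,350): Renter's Relief Credit: $3,350 is at or below the $30,400 threshold, so the full $8,638 applies. Working Family Credit: $3,350 is at or below the $311,500 threshold, so the full $1,515 applies. total $8,638 + $1,515 = $10,153
Luciana ($74,500): Renter's Relief Credit: income exceeds $30,400 by $44,100, which is 45 full-or-partial $1,000 increments; reduction = 45 × $125 = $5,625, leaving $3,013. Working Family Credit: $74,500 is at or below the $311,500 threshold, so the full $1,515 applies. total $3,013 + $1,515 = $4,528
Difference: |$10,153 − $4,528| = $5,625.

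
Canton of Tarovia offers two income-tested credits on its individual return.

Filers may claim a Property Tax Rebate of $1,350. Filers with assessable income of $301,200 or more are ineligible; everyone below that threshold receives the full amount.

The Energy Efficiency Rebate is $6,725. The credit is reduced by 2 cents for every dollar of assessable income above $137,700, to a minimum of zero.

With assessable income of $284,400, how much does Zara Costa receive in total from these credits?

Property Tax Rebate: $284,400 is below the $301,200 cutoff, so the full $1,350 applies.
Energy Efficiency Rebate: 2% of the $146,700 excess over $137,700 is $2,934; credit = $6,725 − $2,934 = $3,791.
Total: $1,350 + $3,791 = $5,141.

$5,141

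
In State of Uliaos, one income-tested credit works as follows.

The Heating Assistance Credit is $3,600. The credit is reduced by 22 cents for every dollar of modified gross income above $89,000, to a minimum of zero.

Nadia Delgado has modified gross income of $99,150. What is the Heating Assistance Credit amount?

$1,367

Heating Assistance Credit: 22% of the $10,150 excess over $89,000 is $2,233; credit = $3,600 − $2,233 = $1,367.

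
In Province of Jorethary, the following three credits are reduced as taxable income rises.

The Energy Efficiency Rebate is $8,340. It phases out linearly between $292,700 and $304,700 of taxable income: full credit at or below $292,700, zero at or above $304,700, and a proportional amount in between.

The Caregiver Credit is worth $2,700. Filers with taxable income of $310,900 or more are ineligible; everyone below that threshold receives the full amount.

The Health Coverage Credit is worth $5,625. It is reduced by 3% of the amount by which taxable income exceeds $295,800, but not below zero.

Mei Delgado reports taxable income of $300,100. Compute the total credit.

Energy Efficiency Rebate: $300,100 is $7,400 into a $12,000 phase-out range, leaving 4,600/12,000 of the credit: $8,340 × 4,600/12,000 = $3,197.
Caregiver Credit: $300,100 is below the $310,900 cutoff, so the full $2,700 applies.
Health Coverage Credit: 3% of the $4,300 excess over $295,800 is $129; credit = $5,625 − $129 = $5,496.
Total: $3,197 + $2,700 + $5,496 = $11,393.

$11,393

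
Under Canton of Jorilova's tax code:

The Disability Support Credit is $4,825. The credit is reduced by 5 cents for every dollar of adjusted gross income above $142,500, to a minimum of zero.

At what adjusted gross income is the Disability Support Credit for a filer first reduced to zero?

The credit falls by 5% of each dollar above $142,500, so it reaches zero when the excess is $4,825 / 5% = $96,500: income = $142,500 + $96,500 = $239,000.

$239,000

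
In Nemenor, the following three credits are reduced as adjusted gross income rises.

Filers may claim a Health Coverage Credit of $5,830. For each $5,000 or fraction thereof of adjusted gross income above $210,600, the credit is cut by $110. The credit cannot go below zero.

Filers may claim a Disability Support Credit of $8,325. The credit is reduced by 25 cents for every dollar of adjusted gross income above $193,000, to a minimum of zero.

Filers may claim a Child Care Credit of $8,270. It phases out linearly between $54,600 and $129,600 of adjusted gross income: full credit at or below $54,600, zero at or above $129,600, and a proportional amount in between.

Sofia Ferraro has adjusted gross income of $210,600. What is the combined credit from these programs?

Health Coverage Credit: $210,600 is at or below the $210,600 threshold, so the full $5,830 applies.
Disability Support Credit: 25% of the $17,600 excess over $193,000 is $4,400; credit = $8,325 − $4,400 = $3,925.
Child Care Credit: $210,600 is at or above $129,600, so the credit is $0.
Total: $5,830 + $3,925 + $0 = $9,755.

$9,755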